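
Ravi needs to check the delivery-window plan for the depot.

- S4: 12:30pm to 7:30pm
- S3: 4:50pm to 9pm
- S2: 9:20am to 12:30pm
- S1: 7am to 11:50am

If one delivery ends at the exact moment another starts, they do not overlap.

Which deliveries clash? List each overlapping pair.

S1 & S2, S3 & S4

Sorted by start: S1, S2, S4, S3.
S2 starts before S1 ends → S1 and S2 overlap.
S4 starts after S1 ends, so S1 has no further overlaps.
S4 starts exactly when S2 ends (back-to-back, no overlap), so S2 has no further overlaps.
S3 starts before S4 ends → S4 and S3 overlap.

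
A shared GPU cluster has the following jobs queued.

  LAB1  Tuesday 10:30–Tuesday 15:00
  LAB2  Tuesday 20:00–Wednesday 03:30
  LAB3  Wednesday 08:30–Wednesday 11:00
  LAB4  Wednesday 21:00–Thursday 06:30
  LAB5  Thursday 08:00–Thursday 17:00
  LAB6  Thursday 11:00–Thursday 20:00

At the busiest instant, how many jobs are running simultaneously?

2

Sweep the timeline, counting +1 at each start and −1 at each end (ends before starts at a tie):
Tuesday 10:30 start LAB1 → 1
Tuesday 15:00 end LAB1 → 0
Tuesday 20:00 start LAB2 → 1
Wednesday 03:30 end LAB2 → 0
Wednesday 08:30 start LAB3 → 1
Wednesday 11:00 end LAB3 → 0
Wednesday 21:00 start LAB4 → 1
Thursday 06:30 end LAB4 → 0
Thursday 08:00 start LAB5 → 1
Thursday 11:00 start LAB6 → 2
Thursday 17:00 end LAB5 → 1
Thursday 20:00 end LAB6 → 0
Peak is 2, at Thursday 11:00 (LAB5, LAB6).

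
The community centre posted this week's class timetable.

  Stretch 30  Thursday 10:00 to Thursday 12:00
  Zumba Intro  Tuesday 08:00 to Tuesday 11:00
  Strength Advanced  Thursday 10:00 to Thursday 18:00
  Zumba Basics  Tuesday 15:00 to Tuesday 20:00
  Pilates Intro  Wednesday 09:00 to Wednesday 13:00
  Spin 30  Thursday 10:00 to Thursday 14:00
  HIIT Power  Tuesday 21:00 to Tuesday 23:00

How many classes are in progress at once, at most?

3

Sweep the timeline, counting +1 at each start and −1 at each end (ends before starts at a tie):
Tuesday 08:00 start Zumba Intro → 1
Tuesday 11:00 end Zumba Intro → 0
Tuesday 15:00 start Zumba Basics → 1
Tuesday 20:00 end Zumba Basics → 0
Tuesday 21:00 start HIIT Power → 1
Tuesday 23:00 end HIIT Power → 0
Wednesday 09:00 start Pilates Intro → 1
Wednesday 13:00 end Pilates Intro → 0
Thursday 10:00 start Spin 30 → 1
Thursday 10:00 start Strength Advanced → 2
Thursday 10:00 start Stretch 30 → 3
Thursday 12:00 end Stretch 30 → 2
Thursday 14:00 end Spin 30 → 1
Thursday 18:00 end Strength Advanced → 0
Peak is 3, at Thursday 10:00 (Spin 30, Strength Advanced, Stretch 30).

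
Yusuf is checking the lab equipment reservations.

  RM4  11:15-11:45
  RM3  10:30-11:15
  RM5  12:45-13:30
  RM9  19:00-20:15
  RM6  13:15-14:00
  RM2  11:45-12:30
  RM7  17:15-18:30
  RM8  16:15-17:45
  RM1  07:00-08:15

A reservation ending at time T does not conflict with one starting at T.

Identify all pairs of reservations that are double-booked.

Sorted by start: RM1, RM3, RM4, RM2, RM5, RM6, RM8, RM7, RM9.
RM3 starts after RM1 ends — done with RM1.
RM4 starts exactly when RM3 ends (back-to-back, no overlap) — done with RM3.
RM2 starts exactly when RM4 ends (back-to-back, no overlap) — done with RM4.
RM5 starts after RM2 ends — done with RM2.
RM6 starts before RM5 ends → RM5 and RM6 overlap.
RM8 starts after RM5 ends — done with RM5.
RM8 starts after RM6 ends — done with RM6.
RM7 starts before RM8 ends → RM8 and RM7 overlap.
RM9 starts after RM8 ends.
RM9 starts after RM7 ends.

RM5 & RM6, RM7 & RM8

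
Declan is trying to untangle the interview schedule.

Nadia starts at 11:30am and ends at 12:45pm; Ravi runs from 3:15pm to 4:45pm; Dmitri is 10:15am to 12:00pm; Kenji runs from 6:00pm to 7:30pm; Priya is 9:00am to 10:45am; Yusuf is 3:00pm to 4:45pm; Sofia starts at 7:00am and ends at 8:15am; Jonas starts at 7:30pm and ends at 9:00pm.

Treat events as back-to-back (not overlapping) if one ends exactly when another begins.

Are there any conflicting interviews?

Two intervals overlap when each starts before the other ends.
Sorted by start: Sofia, Priya, Dmitri, Nadia, Yusuf, Ravi, Kenji, Jonas.
Priya starts after Sofia ends, so nothing later overlaps Sofia either.
Dmitri starts before Priya ends → Priya and Dmitri overlap.
That's a conflict, so the schedule is not conflict-free.

Yes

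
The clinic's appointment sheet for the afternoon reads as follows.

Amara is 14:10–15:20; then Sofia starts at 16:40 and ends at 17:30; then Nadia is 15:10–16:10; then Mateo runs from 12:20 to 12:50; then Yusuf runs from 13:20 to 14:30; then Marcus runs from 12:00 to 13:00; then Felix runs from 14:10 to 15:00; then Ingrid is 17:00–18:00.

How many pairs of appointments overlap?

Sorted by start: Marcus, Mateo, Yusuf, Amara, Felix, Nadia, Sofia, Ingrid.
Mateo starts before Marcus ends → Marcus and Mateo overlap.
Yusuf starts after Marcus ends, so Marcus has no further overlaps.
Yusuf starts after Mateo ends, so Mateo has no further overlaps.
Amara starts before Yusuf ends → Yusuf and Amara overlap.
Felix starts before Yusuf ends → Yusuf and Felix overlap.
Nadia starts after Yusuf ends, so Yusuf has no further overlaps.
Felix starts before Amara ends → Amara and Felix overlap.
Nadia starts before Amara ends → Amara and Nadia overlap.
Sofia starts after Amara ends, so Amara has no further overlaps.
Nadia starts after Felix ends, so Felix has no further overlaps.
Sofia starts after Nadia ends, so Nadia has no further overlaps.
Ingrid starts before Sofia ends → Sofia and Ingrid overlap.
Overlapping pairs: Amara & Felix, Amara & Nadia, Amara & Yusuf, Felix & Yusuf, Ingrid & Sofia, Marcus & Mateo — 6 in total.

6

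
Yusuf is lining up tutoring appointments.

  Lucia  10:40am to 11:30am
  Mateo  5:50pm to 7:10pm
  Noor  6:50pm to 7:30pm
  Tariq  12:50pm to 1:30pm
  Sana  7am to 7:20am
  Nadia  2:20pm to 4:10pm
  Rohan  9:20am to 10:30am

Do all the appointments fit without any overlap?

No

Sorted by start: Sana, Rohan, Lucia, Tariq, Nadia, Mateo, Noor.
Rohan starts after Sana ends, so nothing later overlaps Sana either.
Lucia starts after Rohan ends, so nothing later overlaps Rohan either.
Tariq starts after Lucia ends, so nothing later overlaps Lucia either.
Nadia starts after Tariq ends, so nothing later overlaps Tariq either.
Mateo starts after Nadia ends, so nothing later overlaps Nadia either.
Noor starts before Mateo ends → Mateo and Noor overlap.
That's a conflict, so the schedule is not conflict-free.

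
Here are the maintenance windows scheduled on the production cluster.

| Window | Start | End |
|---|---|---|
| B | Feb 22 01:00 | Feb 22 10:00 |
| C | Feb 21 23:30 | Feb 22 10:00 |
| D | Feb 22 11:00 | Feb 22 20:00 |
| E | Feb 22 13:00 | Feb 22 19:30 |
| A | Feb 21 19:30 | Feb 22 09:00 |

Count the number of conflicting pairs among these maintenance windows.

4

Sorted by start: A, C, B, D, E.
C starts before A ends → A and C overlap.
B starts before A ends → A and B overlap.
D starts after A ends, so nothing later overlaps A either.
B starts before C ends → C and B overlap.
D starts after C ends, so nothing later overlaps C either.
D starts after B ends, so nothing later overlaps B either.
E starts before D ends → D and E overlap.
Overlapping pairs: A & B, A & C, B & C, D & E — 4 in total.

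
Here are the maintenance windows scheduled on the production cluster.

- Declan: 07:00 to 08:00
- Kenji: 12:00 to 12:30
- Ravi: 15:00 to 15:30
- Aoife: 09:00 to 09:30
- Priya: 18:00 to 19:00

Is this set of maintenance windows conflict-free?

Check each pair: they overlap iff neither finishes before the other starts.
Sorted by start: Declan, Aoife, Kenji, Ravi, Priya.
Aoife starts after Declan ends, so Declan has no further overlaps.
Kenji starts after Aoife ends, so Aoife has no further overlaps.
Ravi starts after Kenji ends, so Kenji has no further overlaps.
Priya starts after Ravi ends.
Every pair is clear; the schedule has no overlaps.

Yes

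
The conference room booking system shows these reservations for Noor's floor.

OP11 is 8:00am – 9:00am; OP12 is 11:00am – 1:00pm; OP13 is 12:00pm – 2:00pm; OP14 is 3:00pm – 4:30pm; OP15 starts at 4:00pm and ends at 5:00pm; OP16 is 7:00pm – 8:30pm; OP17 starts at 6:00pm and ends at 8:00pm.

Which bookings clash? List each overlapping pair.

Sorted by start: OP11, OP12, OP13, OP14, OP15, OP17, OP16.
OP12 starts after OP11 ends; OP11 is clear from here.
OP13 starts before OP12 ends → OP12 and OP13 overlap.
OP14 starts after OP12 ends; OP12 is clear from here.
OP14 starts after OP13 ends; OP13 is clear from here.
OP15 starts before OP14 ends → OP14 and OP15 overlap.
OP17 starts after OP14 ends; OP14 is clear from here.
OP17 starts after OP15 ends; OP15 is clear from here.
OP16 starts before OP17 ends → OP17 and OP16 overlap.

OP12 & OP13, OP14 & OP15, OP16 & OP17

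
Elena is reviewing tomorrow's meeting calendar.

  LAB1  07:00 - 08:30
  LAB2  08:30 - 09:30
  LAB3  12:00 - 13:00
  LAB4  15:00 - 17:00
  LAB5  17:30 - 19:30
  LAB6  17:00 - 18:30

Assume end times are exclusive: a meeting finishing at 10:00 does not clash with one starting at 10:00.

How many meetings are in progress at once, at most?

Sort all start/end points and keep a running count:
07:00 start LAB1 → 1
08:30 end LAB1 → 0
08:30 start LAB2 → 1
09:30 end LAB2 → 0
12:00 start LAB3 → 1
13:00 end LAB3 → 0
15:00 start LAB4 → 1
17:00 end LAB4 → 0
17:00 start LAB6 → 1
17:30 start LAB5 → 2
18:30 end LAB6 → 1
19:30 end LAB5 → 0
Peak is 2, at 17:30 (LAB5, LAB6).

2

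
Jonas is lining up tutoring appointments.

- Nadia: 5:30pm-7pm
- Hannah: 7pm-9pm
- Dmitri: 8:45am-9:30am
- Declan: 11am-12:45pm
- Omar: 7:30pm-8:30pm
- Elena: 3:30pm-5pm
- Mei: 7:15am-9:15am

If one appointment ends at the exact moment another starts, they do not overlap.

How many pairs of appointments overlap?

2

Sorted by start: Mei, Dmitri, Declan, Elena, Nadia, Hannah, Omar.
Dmitri starts before Mei ends → Mei and Dmitri overlap.
Declan starts after Mei ends — done with Mei.
Declan starts after Dmitri ends — done with Dmitri.
Elena starts after Declan ends — done with Declan.
Nadia starts after Elena ends — done with Elena.
Hannah starts exactly when Nadia ends (back-to-back, no overlap) — done with Nadia.
Omar starts before Hannah ends → Hannah and Omar overlap.
Overlapping pairs: Dmitri & Mei, Hannah & Omar — 2 in total.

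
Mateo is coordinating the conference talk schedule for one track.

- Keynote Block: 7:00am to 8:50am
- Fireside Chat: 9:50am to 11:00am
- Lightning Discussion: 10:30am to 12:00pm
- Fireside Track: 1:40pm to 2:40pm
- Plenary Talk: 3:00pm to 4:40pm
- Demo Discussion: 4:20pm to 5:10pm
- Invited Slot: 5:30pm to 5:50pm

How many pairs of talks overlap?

Sorted by start: Keynote Block, Fireside Chat, Lightning Discussion, Fireside Track, Plenary Talk, Demo Discussion, Invited Slot.
Fireside Chat starts after Keynote Block ends — done with Keynote Block.
Lightning Discussion starts before Fireside Chat ends → Fireside Chat and Lightning Discussion overlap.
Fireside Track starts after Fireside Chat ends — done with Fireside Chat.
Fireside Track starts after Lightning Discussion ends — done with Lightning Discussion.
Plenary Talk starts after Fireside Track ends — done with Fireside Track.
Demo Discussion starts before Plenary Talk ends → Plenary Talk and Demo Discussion overlap.
Invited Slot starts after Plenary Talk ends.
Invited Slot starts after Demo Discussion ends.
Overlapping pairs: Demo Discussion & Plenary Talk, Fireside Chat & Lightning Discussion — 2 in total.

2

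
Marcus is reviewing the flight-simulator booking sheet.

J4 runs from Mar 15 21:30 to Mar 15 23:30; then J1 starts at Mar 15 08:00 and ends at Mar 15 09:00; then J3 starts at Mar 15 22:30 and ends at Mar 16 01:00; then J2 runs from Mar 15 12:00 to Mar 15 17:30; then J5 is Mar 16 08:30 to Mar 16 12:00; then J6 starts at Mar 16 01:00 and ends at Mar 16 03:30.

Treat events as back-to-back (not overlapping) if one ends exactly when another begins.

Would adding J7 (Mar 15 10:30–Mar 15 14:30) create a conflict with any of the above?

Yes — it overlaps J2

J1: ends Mar 15 09:00 at or before J7 starts Mar 15 10:30 → clear.
J2: starts Mar 15 12:00 before J7 ends Mar 15 14:30, and ends Mar 15 17:30 after J7 starts Mar 15 10:30 → overlap.
J4: starts Mar 15 21:30 at or after J7 ends Mar 15 14:30 → clear.
J3: starts Mar 15 22:30 at or after J7 ends Mar 15 14:30 → clear.
J6: starts Mar 16 01:00 at or after J7 ends Mar 15 14:30 → clear.
J5: starts Mar 16 08:30 at or after J7 ends Mar 15 14:30 → clear.
J7 overlaps J2.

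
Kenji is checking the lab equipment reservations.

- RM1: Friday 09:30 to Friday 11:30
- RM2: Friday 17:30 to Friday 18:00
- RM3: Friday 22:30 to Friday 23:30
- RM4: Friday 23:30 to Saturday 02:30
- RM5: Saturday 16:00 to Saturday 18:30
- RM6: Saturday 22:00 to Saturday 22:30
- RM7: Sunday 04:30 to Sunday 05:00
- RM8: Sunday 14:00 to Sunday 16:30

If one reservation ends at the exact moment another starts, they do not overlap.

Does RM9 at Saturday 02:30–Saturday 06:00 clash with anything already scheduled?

No — it doesn't clash with anything

RM1: ends Friday 11:30 at or before RM9 starts Saturday 02:30 → clear.
RM2: ends Friday 18:00 at or before RM9 starts Saturday 02:30 → clear.
RM3: ends Friday 23:30 at or before RM9 starts Saturday 02:30 → clear.
RM4: ends Saturday 02:30 at or before RM9 starts Saturday 02:30 → clear.
RM5: starts Saturday 16:00 at or after RM9 ends Saturday 06:00 → clear.
RM6: starts Saturday 22:00 at or after RM9 ends Saturday 06:00 → clear.
RM7: starts Sunday 04:30 at or after RM9 ends Saturday 06:00 → clear.
RM8: starts Sunday 14:00 at or after RM9 ends Saturday 06:00 → clear.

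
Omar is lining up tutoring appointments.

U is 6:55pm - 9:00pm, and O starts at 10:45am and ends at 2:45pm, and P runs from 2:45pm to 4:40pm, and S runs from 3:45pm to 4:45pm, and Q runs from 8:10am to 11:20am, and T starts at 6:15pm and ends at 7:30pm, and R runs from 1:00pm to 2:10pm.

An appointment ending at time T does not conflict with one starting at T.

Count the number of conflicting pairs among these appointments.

4

Check each pair: they overlap iff neither finishes before the other starts.
Sorted by start: Q, O, R, P, S, T, U.
O starts before Q ends → Q and O overlap.
R starts after Q ends, so Q has no further overlaps.
R starts before O ends → O and R overlap.
P starts exactly when O ends (back-to-back, no overlap), so O has no further overlaps.
P starts after R ends, so R has no further overlaps.
S starts before P ends → P and S overlap.
T starts after P ends, so P has no further overlaps.
T starts after S ends, so S has no further overlaps.
U starts before T ends → T and U overlap.
Overlapping pairs: O & Q, O & R, P & S, T & U — 4 in total.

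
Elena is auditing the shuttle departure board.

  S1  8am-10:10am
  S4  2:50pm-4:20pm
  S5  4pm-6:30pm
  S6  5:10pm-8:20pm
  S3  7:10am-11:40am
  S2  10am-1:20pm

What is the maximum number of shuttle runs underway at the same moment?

Walk through starts and ends in time order (an end at T is processed before a start at T):
7:10am start S3 → 1
8am start S1 → 2
10am start S2 → 3
10:10am end S1 → 2
11:40am end S3 → 1
1:20pm end S2 → 0
2:50pm start S4 → 1
4pm start S5 → 2
4:20pm end S4 → 1
5:10pm start S6 → 2
6:30pm end S5 → 1
8:20pm end S6 → 0
Peak is 3, at 10am (S1, S2, S3).

3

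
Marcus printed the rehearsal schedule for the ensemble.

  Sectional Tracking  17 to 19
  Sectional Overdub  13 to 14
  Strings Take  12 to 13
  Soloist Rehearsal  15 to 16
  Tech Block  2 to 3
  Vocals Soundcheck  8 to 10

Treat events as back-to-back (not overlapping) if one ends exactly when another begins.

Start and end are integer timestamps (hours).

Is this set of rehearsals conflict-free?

Sorted by start: Tech Block, Vocals Soundcheck, Strings Take, Sectional Overdub, Soloist Rehearsal, Sectional Tracking.
Vocals Soundcheck starts after Tech Block ends, so Tech Block has no further overlaps.
Strings Take starts after Vocals Soundcheck ends, so Vocals Soundcheck has no further overlaps.
Sectional Overdub starts exactly when Strings Take ends (back-to-back, no overlap), so Strings Take has no further overlaps.
Soloist Rehearsal starts after Sectional Overdub ends, so Sectional Overdub has no further overlaps.
Sectional Tracking starts after Soloist Rehearsal ends.
Every pair is clear; the schedule has no overlaps.

Yes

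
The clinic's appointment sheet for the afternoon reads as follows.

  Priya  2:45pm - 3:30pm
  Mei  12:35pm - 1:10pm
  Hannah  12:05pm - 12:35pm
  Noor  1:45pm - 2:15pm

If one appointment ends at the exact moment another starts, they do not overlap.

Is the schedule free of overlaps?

Sorted by start: Hannah, Mei, Noor, Priya.
Mei starts exactly when Hannah ends (back-to-back, no overlap), so nothing later overlaps Hannah either.
Noor starts after Mei ends, so nothing later overlaps Mei either.
Priya starts after Noor ends.
Every pair is clear; the schedule has no overlaps.

Yes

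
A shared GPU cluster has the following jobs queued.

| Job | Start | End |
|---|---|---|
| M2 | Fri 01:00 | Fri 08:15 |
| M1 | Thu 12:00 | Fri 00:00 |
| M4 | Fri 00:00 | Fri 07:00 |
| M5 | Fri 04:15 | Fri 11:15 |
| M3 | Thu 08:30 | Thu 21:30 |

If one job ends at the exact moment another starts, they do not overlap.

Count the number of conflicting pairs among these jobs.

4

Sorted by start: M3, M1, M4, M2, M5.
M1 starts before M3 ends → M3 and M1 overlap.
M4 starts after M3 ends, so nothing later overlaps M3 either.
M4 starts exactly when M1 ends (back-to-back, no overlap), so nothing later overlaps M1 either.
M2 starts before M4 ends → M4 and M2 overlap.
M5 starts before M4 ends → M4 and M5 overlap.
M5 starts before M2 ends → M2 and M5 overlap.
Overlapping pairs: M1 & M3, M2 & M4, M2 & M5, M4 & M5 — 4 in total.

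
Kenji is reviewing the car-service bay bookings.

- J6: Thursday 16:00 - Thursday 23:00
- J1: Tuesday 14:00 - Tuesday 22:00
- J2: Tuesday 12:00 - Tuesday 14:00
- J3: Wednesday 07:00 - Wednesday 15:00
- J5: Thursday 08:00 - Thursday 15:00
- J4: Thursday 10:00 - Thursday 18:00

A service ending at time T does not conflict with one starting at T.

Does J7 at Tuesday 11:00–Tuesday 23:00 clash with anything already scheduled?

Yes — it overlaps J1, J2

J2: starts Tuesday 12:00 before J7 ends Tuesday 23:00, and ends Tuesday 14:00 after J7 starts Tuesday 11:00 → overlap.
J1: starts Tuesday 14:00 before J7 ends Tuesday 23:00, and ends Tuesday 22:00 after J7 starts Tuesday 11:00 → overlap.
J3: starts Wednesday 07:00 at or after J7 ends Tuesday 23:00 → clear.
J5: starts Thursday 08:00 at or after J7 ends Tuesday 23:00 → clear.
J4: starts Thursday 10:00 at or after J7 ends Tuesday 23:00 → clear.
J6: starts Thursday 16:00 at or after J7 ends Tuesday 23:00 → clear.
J7 overlaps J1, J2.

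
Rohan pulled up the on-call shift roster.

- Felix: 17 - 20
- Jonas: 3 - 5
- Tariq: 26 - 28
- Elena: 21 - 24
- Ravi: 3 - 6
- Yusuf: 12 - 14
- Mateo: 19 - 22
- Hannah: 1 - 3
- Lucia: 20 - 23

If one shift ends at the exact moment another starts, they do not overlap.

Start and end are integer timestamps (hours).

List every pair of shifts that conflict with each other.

Elena & Lucia, Elena & Mateo, Felix & Mateo, Jonas & Ravi, Lucia & Mateo

Sorted by start: Hannah, Jonas, Ravi, Yusuf, Felix, Mateo, Lucia, Elena, Tariq.
Jonas starts exactly when Hannah ends (back-to-back, no overlap) — done with Hannah.
Ravi starts before Jonas ends → Jonas and Ravi overlap.
Yusuf starts after Jonas ends — done with Jonas.
Yusuf starts after Ravi ends — done with Ravi.
Felix starts after Yusuf ends — done with Yusuf.
Mateo starts before Felix ends → Felix and Mateo overlap.
Lucia starts exactly when Felix ends (back-to-back, no overlap) — done with Felix.
Lucia starts before Mateo ends → Mateo and Lucia overlap.
Elena starts before Mateo ends → Mateo and Elena overlap.
Tariq starts after Mateo ends.
Elena starts before Lucia ends → Lucia and Elena overlap.
Tariq starts after Lucia ends.
Tariq starts after Elena ends.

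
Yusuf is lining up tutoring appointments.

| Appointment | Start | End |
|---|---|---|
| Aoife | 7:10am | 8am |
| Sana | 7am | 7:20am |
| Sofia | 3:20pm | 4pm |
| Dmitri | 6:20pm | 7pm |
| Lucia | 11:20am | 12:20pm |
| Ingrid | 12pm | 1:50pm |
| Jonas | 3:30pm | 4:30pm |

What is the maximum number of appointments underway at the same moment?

Walk through starts and ends in time order (an end at T is processed before a start at T):
7am start Sana → 1
7:10am start Aoife → 2
7:20am end Sana → 1
8am end Aoife → 0
11:20am start Lucia → 1
12pm start Ingrid → 2
12:20pm end Lucia → 1
1:50pm end Ingrid → 0
3:20pm start Sofia → 1
3:30pm start Jonas → 2
4pm end Sofia → 1
4:30pm end Jonas → 0
6:20pm start Dmitri → 1
7pm end Dmitri → 0
Peak is 2, at 7:10am (Aoife, Sana).

2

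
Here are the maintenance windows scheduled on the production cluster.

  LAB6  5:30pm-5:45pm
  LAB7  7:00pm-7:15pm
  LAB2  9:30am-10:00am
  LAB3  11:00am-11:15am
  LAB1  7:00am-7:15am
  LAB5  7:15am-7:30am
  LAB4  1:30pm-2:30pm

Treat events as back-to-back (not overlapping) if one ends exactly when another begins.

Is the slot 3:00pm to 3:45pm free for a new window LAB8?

Yes — the slot is free

LAB1: ends 7:15am at or before LAB8 starts 3:00pm → clear.
LAB5: ends 7:30am at or before LAB8 starts 3:00pm → clear.
LAB2: ends 10:00am at or before LAB8 starts 3:00pm → clear.
LAB3: ends 11:15am at or before LAB8 starts 3:00pm → clear.
LAB4: ends 2:30pm at or before LAB8 starts 3:00pm → clear.
LAB6: starts 5:30pm at or after LAB8 ends 3:45pm → clear.
LAB7: starts 7:00pm at or after LAB8 ends 3:45pm → clear.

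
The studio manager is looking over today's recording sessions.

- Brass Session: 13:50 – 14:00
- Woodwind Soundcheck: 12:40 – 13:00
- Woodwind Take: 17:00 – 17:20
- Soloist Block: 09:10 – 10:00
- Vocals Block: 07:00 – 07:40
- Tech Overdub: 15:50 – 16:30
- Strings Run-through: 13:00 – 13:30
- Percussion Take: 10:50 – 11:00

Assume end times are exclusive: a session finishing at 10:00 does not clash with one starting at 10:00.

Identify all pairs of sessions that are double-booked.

no overlapping pairs

Sorted by start: Vocals Block, Soloist Block, Percussion Take, Woodwind Soundcheck, Strings Run-through, Brass Session, Tech Overdub, Woodwind Take.
Soloist Block starts after Vocals Block ends — done with Vocals Block.
Percussion Take starts after Soloist Block ends — done with Soloist Block.
Woodwind Soundcheck starts after Percussion Take ends — done with Percussion Take.
Strings Run-through starts exactly when Woodwind Soundcheck ends (back-to-back, no overlap) — done with Woodwind Soundcheck.
Brass Session starts after Strings Run-through ends — done with Strings Run-through.
Tech Overdub starts after Brass Session ends — done with Brass Session.
Woodwind Take starts after Tech Overdub ends.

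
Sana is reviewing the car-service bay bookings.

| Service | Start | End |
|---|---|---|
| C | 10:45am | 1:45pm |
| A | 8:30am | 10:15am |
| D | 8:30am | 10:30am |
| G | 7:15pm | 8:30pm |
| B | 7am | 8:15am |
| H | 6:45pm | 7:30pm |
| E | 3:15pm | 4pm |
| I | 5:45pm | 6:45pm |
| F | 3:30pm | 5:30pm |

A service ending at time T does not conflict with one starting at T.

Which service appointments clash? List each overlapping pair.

Sorted by start: B, A, D, C, E, F, I, H, G.
A starts after B ends, so nothing later overlaps B either.
D starts before A ends → A and D overlap.
C starts after A ends, so nothing later overlaps A either.
C starts after D ends, so nothing later overlaps D either.
E starts after C ends, so nothing later overlaps C either.
F starts before E ends → E and F overlap.
I starts after E ends, so nothing later overlaps E either.
I starts after F ends, so nothing later overlaps F either.
H starts exactly when I ends (back-to-back, no overlap), so nothing later overlaps I either.
G starts before H ends → H and G overlap.

A & D, E & F, G & H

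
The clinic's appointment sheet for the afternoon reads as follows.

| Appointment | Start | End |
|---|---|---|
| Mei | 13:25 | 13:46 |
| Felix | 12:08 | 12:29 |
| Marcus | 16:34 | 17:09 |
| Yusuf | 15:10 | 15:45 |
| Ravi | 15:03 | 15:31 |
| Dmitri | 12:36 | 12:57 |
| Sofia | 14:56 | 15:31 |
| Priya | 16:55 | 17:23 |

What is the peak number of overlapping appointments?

3

Sweep the timeline, counting +1 at each start and −1 at each end (ends before starts at a tie):
12:08 start Felix → 1
12:29 end Felix → 0
12:36 start Dmitri → 1
12:57 end Dmitri → 0
13:25 start Mei → 1
13:46 end Mei → 0
14:56 start Sofia → 1
15:03 start Ravi → 2
15:10 start Yusuf → 3
15:31 end Ravi → 2
15:31 end Sofia → 1
15:45 end Yusuf → 0
16:34 start Marcus → 1
16:55 start Priya → 2
17:09 end Marcus → 1
17:23 end Priya → 0
Peak is 3, at 15:10 (Ravi, Sofia, Yusuf).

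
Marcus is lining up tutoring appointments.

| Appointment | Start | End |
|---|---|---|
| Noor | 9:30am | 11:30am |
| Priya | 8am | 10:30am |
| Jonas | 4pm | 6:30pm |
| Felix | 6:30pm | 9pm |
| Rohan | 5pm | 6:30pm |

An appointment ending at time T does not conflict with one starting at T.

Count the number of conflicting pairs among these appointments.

Sorted by start: Priya, Noor, Jonas, Rohan, Felix.
Noor starts before Priya ends → Priya and Noor overlap.
Jonas starts after Priya ends, so nothing later overlaps Priya either.
Jonas starts after Noor ends, so nothing later overlaps Noor either.
Rohan starts before Jonas ends → Jonas and Rohan overlap.
Felix starts exactly when Jonas ends (back-to-back, no overlap).
Felix starts exactly when Rohan ends (back-to-back, no overlap).
Overlapping pairs: Jonas & Rohan, Noor & Priya — 2 in total.

2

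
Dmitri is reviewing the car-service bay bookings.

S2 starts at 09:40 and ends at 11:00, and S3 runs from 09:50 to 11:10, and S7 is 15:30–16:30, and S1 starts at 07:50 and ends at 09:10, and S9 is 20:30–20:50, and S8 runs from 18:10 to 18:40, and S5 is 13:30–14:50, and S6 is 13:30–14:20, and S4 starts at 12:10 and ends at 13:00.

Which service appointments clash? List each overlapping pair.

Check each pair: they overlap iff neither finishes before the other starts.
Sorted by start: S1, S2, S3, S4, S5, S6, S7, S8, S9.
S2 starts after S1 ends; S1 is clear from here.
S3 starts before S2 ends → S2 and S3 overlap.
S4 starts after S2 ends; S2 is clear from here.
S4 starts after S3 ends; S3 is clear from here.
S5 starts after S4 ends; S4 is clear from here.
S6 starts before S5 ends → S5 and S6 overlap.
S7 starts after S5 ends; S5 is clear from here.
S7 starts after S6 ends; S6 is clear from here.
S8 starts after S7 ends; S7 is clear from here.
S9 starts after S8 ends.

S2 & S3, S5 & S6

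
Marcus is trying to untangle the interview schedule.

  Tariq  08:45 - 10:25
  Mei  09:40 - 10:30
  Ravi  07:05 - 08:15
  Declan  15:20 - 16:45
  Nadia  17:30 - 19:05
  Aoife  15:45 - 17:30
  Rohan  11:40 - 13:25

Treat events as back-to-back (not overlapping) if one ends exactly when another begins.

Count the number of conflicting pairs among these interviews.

Sorted by start: Ravi, Tariq, Mei, Rohan, Declan, Aoife, Nadia.
Tariq starts after Ravi ends, so Ravi has no further overlaps.
Mei starts before Tariq ends → Tariq and Mei overlap.
Rohan starts after Tariq ends, so Tariq has no further overlaps.
Rohan starts after Mei ends, so Mei has no further overlaps.
Declan starts after Rohan ends, so Rohan has no further overlaps.
Aoife starts before Declan ends → Declan and Aoife overlap.
Nadia starts after Declan ends.
Nadia starts exactly when Aoife ends (back-to-back, no overlap).
Overlapping pairs: Aoife & Declan, Mei & Tariq — 2 in total.

2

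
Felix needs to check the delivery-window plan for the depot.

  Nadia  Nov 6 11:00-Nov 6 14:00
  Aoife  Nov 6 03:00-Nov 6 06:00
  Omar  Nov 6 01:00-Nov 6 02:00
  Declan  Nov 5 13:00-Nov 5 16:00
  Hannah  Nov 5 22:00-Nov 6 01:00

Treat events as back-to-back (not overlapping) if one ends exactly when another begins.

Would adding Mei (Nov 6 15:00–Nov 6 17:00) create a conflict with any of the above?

No — it doesn't clash with anything

Declan: ends Nov 5 16:00 at or before Mei starts Nov 6 15:00 → clear.
Hannah: ends Nov 6 01:00 at or before Mei starts Nov 6 15:00 → clear.
Omar: ends Nov 6 02:00 at or before Mei starts Nov 6 15:00 → clear.
Aoife: ends Nov 6 06:00 at or before Mei starts Nov 6 15:00 → clear.
Nadia: ends Nov 6 14:00 at or before Mei starts Nov 6 15:00 → clear.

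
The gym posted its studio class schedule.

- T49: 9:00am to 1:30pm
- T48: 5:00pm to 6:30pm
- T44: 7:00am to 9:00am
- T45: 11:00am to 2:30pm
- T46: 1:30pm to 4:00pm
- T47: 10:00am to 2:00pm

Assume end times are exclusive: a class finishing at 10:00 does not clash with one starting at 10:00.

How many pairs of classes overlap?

Sorted by start: T44, T49, T47, T45, T46, T48.
T49 starts exactly when T44 ends (back-to-back, no overlap) — done with T44.
T47 starts before T49 ends → T49 and T47 overlap.
T45 starts before T49 ends → T49 and T45 overlap.
T46 starts exactly when T49 ends (back-to-back, no overlap) — done with T49.
T45 starts before T47 ends → T47 and T45 overlap.
T46 starts before T47 ends → T47 and T46 overlap.
T48 starts after T47 ends.
T46 starts before T45 ends → T45 and T46 overlap.
T48 starts after T45 ends.
T48 starts after T46 ends.
Overlapping pairs: T45 & T46, T45 & T47, T45 & T49, T46 & T47, T47 & T49 — 5 in total.

5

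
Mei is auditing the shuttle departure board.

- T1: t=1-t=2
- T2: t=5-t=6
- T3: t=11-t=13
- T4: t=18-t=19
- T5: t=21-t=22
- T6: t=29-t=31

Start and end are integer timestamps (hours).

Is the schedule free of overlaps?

Yes

Sorted by start: T1, T2, T3, T4, T5, T6.
T2 starts after T1 ends, so T1 has no further overlaps.
T3 starts after T2 ends, so T2 has no further overlaps.
T4 starts after T3 ends, so T3 has no further overlaps.
T5 starts after T4 ends, so T4 has no further overlaps.
T6 starts after T5 ends.
Every pair is clear; the schedule has no overlaps.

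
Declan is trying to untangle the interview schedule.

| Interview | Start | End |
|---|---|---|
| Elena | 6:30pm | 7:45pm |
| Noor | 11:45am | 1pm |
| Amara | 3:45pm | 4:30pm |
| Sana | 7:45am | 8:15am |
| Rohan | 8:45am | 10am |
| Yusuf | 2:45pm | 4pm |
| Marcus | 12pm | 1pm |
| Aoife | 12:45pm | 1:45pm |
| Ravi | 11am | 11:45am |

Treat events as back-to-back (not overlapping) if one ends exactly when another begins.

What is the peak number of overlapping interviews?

Sweep the timeline, counting +1 at each start and −1 at each end (ends before starts at a tie):
7:45am start Sana → 1
8:15am end Sana → 0
8:45am start Rohan → 1
10am end Rohan → 0
11am start Ravi → 1
11:45am end Ravi → 0
11:45am start Noor → 1
12pm start Marcus → 2
12:45pm start Aoife → 3
1pm end Marcus → 2
1pm end Noor → 1
1:45pm end Aoife → 0
2:45pm start Yusuf → 1
3:45pm start Amara → 2
4pm end Yusuf → 1
4:30pm end Amara → 0
6:30pm start Elena → 1
7:45pm end Elena → 0
Peak is 3, at 12:45pm (Aoife, Marcus, Noor).

3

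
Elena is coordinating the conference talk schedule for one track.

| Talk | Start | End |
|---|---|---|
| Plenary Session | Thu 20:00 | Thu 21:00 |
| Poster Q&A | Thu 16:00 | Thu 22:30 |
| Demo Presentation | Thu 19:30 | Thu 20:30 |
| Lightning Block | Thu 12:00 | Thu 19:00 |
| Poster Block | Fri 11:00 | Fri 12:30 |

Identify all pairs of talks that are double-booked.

Demo Presentation & Plenary Session, Demo Presentation & Poster Q&A, Lightning Block & Poster Q&A, Plenary Session & Poster Q&A

Two intervals overlap when each starts before the other ends.
Sorted by start: Lightning Block, Poster Q&A, Demo Presentation, Plenary Session, Poster Block.
Poster Q&A starts before Lightning Block ends → Lightning Block and Poster Q&A overlap.
Demo Presentation starts after Lightning Block ends, so nothing later overlaps Lightning Block either.
Demo Presentation starts before Poster Q&A ends → Poster Q&A and Demo Presentation overlap.
Plenary Session starts before Poster Q&A ends → Poster Q&A and Plenary Session overlap.
Poster Block starts after Poster Q&A ends.
Plenary Session starts before Demo Presentation ends → Demo Presentation and Plenary Session overlap.
Poster Block starts after Demo Presentation ends.
Poster Block starts after Plenary Session ends.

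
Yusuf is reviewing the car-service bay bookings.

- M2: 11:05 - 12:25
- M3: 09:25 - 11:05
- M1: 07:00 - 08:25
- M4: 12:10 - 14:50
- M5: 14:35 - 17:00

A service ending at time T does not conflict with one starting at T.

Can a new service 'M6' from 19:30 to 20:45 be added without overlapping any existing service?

M1: ends 08:25 at or before M6 starts 19:30 → clear.
M3: ends 11:05 at or before M6 starts 19:30 → clear.
M2: ends 12:25 at or before M6 starts 19:30 → clear.
M4: ends 14:50 at or before M6 starts 19:30 → clear.
M5: ends 17:00 at or before M6 starts 19:30 → clear.

Yes — the slot is free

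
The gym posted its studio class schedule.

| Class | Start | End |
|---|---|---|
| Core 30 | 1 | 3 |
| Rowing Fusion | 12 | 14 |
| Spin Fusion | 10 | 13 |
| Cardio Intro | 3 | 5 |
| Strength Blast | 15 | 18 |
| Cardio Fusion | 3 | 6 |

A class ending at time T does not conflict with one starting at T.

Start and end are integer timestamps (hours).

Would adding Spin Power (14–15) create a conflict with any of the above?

Core 30: ends 3 at or before Spin Power starts 14 → clear.
Cardio Intro: ends 5 at or before Spin Power starts 14 → clear.
Cardio Fusion: ends 6 at or before Spin Power starts 14 → clear.
Spin Fusion: ends 13 at or before Spin Power starts 14 → clear.
Rowing Fusion: ends 14 at or before Spin Power starts 14 → clear.
Strength Blast: starts 15 at or after Spin Power ends 15 → clear.

No — it doesn't clash with anything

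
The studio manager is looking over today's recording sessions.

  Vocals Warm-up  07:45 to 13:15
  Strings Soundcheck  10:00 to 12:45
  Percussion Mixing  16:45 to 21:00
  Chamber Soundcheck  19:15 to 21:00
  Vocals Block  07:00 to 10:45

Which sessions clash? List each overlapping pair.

Chamber Soundcheck & Percussion Mixing, Strings Soundcheck & Vocals Block, Strings Soundcheck & Vocals Warm-up, Vocals Block & Vocals Warm-up

Sorted by start: Vocals Block, Vocals Warm-up, Strings Soundcheck, Percussion Mixing, Chamber Soundcheck.
Vocals Warm-up starts before Vocals Block ends → Vocals Block and Vocals Warm-up overlap.
Strings Soundcheck starts before Vocals Block ends → Vocals Block and Strings Soundcheck overlap.
Percussion Mixing starts after Vocals Block ends — done with Vocals Block.
Strings Soundcheck starts before Vocals Warm-up ends → Vocals Warm-up and Strings Soundcheck overlap.
Percussion Mixing starts after Vocals Warm-up ends — done with Vocals Warm-up.
Percussion Mixing starts after Strings Soundcheck ends — done with Strings Soundcheck.
Chamber Soundcheck starts before Percussion Mixing ends → Percussion Mixing and Chamber Soundcheck overlap.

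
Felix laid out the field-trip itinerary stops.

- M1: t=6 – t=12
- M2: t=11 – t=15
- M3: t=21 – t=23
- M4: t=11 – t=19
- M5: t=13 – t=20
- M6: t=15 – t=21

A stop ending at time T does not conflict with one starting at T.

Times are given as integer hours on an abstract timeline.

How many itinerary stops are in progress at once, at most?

3

Sort all start/end points and keep a running count:
t=6 start M1 → 1
t=11 start M2 → 2
t=11 start M4 → 3
t=12 end M1 → 2
t=13 start M5 → 3
t=15 end M2 → 2
t=15 start M6 → 3
t=19 end M4 → 2
t=20 end M5 → 1
t=21 end M6 → 0
t=21 start M3 → 1
t=23 end M3 → 0
Peak is 3, at t=11 (M1, M2, M4).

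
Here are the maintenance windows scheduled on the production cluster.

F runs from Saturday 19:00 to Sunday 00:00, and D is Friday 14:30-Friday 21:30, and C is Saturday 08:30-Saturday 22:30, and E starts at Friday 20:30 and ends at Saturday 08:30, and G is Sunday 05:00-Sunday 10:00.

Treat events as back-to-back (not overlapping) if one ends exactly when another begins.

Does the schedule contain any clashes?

Sorted by start: D, E, C, F, G.
E starts before D ends → D and E overlap.
That's a conflict, so the schedule is not conflict-free.

Yes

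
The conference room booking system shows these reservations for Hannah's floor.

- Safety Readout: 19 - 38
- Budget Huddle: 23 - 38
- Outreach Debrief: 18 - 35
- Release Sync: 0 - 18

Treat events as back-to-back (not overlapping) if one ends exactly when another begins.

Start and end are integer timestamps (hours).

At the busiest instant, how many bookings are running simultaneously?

3

Walk through starts and ends in time order (an end at T is processed before a start at T):
0 start Release Sync → 1
18 end Release Sync → 0
18 start Outreach Debrief → 1
19 start Safety Readout → 2
23 start Budget Huddle → 3
35 end Outreach Debrief → 2
38 end Budget Huddle → 1
38 end Safety Readout → 0
Peak is 3, at 23 (Budget Huddle, Outreach Debrief, Safety Readout).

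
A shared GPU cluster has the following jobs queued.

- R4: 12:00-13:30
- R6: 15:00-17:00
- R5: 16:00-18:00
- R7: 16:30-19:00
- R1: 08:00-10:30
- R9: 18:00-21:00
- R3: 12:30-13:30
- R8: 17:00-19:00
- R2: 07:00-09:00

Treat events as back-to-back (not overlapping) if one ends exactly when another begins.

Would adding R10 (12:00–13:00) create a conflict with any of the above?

Yes — it overlaps R3, R4

R2: ends 09:00 at or before R10 starts 12:00 → clear.
R1: ends 10:30 at or before R10 starts 12:00 → clear.
R4: starts 12:00 before R10 ends 13:00, and ends 13:30 after R10 starts 12:00 → overlap.
R3: starts 12:30 before R10 ends 13:00, and ends 13:30 after R10 starts 12:00 → overlap.
R6: starts 15:00 at or after R10 ends 13:00 → clear.
R5: starts 16:00 at or after R10 ends 13:00 → clear.
R7: starts 16:30 at or after R10 ends 13:00 → clear.
R8: starts 17:00 at or after R10 ends 13:00 → clear.
R9: starts 18:00 at or after R10 ends 13:00 → clear.
R10 overlaps R3, R4.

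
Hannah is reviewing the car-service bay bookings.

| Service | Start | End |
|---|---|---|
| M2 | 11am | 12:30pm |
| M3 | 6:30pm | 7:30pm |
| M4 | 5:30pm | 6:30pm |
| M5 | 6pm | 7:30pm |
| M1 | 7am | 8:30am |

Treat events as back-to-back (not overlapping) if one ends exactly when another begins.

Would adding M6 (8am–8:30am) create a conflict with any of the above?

M1: starts 7am before M6 ends 8:30am, and ends 8:30am after M6 starts 8am → overlap.
M2: starts 11am at or after M6 ends 8:30am → clear.
M4: starts 5:30pm at or after M6 ends 8:30am → clear.
M5: starts 6pm at or after M6 ends 8:30am → clear.
M3: starts 6:30pm at or after M6 ends 8:30am → clear.
M6 overlaps M1.

Yes — it overlaps M1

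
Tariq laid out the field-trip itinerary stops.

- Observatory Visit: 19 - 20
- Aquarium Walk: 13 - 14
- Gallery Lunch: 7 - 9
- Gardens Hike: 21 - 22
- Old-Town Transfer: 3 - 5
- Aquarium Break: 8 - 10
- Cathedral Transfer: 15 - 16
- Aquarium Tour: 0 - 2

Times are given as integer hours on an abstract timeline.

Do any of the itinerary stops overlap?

Sorted by start: Aquarium Tour, Old-Town Transfer, Gallery Lunch, Aquarium Break, Aquarium Walk, Cathedral Transfer, Observatory Visit, Gardens Hike.
Old-Town Transfer starts after Aquarium Tour ends, so Aquarium Tour has no further overlaps.
Gallery Lunch starts after Old-Town Transfer ends, so Old-Town Transfer has no further overlaps.
Aquarium Break starts before Gallery Lunch ends → Gallery Lunch and Aquarium Break overlap.
That's a conflict, so the schedule is not conflict-free.

Yes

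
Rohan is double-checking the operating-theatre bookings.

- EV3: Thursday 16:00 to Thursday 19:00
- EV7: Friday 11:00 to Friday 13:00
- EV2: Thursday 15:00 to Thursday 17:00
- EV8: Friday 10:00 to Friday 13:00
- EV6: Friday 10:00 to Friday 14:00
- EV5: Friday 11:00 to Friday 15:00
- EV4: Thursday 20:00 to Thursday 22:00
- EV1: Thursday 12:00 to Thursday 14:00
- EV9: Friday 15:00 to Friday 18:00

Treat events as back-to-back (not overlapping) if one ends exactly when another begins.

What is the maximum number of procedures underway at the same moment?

Sort all start/end points and keep a running count:
Thursday 12:00 start EV1 → 1
Thursday 14:00 end EV1 → 0
Thursday 15:00 start EV2 → 1
Thursday 16:00 start EV3 → 2
Thursday 17:00 end EV2 → 1
Thursday 19:00 end EV3 → 0
Thursday 20:00 start EV4 → 1
Thursday 22:00 end EV4 → 0
Friday 10:00 start EV6 → 1
Friday 10:00 start EV8 → 2
Friday 11:00 start EV5 → 3
Friday 11:00 start EV7 → 4
Friday 13:00 end EV7 → 3
Friday 13:00 end EV8 → 2
Friday 14:00 end EV6 → 1
Friday 15:00 end EV5 → 0
Friday 15:00 start EV9 → 1
Friday 18:00 end EV9 → 0
Peak is 4, at Friday 11:00 (EV5, EV6, EV7, EV8).

4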